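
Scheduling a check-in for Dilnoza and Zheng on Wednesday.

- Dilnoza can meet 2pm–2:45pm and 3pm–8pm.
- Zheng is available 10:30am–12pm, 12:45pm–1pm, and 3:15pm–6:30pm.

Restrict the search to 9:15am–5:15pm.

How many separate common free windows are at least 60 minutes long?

1

Dilnoza ∩ Zheng: 15:15–18:30.
Restricted to 09:15–17:15: 15:15–17:15.
Windows ≥ 60 min: 15:15–17:15.
That's 1 window.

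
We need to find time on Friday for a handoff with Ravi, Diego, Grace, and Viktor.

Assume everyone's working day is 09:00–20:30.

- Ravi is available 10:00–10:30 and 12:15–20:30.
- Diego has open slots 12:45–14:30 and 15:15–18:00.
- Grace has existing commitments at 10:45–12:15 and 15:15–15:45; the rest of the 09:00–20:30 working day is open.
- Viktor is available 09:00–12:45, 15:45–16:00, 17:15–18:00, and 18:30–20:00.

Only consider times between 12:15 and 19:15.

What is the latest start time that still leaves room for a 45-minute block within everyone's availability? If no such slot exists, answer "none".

Grace free within 09:00–20:30: 09:00–10:45, 12:15–15:15, 15:45–20:30.
Ravi ∩ Diego: 12:45–14:30, 15:15–18:00.
Ravi ∩ Diego ∩ Grace: 12:45–14:30, 15:45–18:00.
Ravi ∩ Diego ∩ Grace ∩ Viktor: 15:45–16:00, 17:15–18:00.
Restricted to 12:15–19:15: 15:45–16:00, 17:15–18:00.
Windows ≥ 45 min: 17:15–18:00.
Latest start in the last window 17:15–18:00 is 18:00 − 45 min = 17:15.

17:15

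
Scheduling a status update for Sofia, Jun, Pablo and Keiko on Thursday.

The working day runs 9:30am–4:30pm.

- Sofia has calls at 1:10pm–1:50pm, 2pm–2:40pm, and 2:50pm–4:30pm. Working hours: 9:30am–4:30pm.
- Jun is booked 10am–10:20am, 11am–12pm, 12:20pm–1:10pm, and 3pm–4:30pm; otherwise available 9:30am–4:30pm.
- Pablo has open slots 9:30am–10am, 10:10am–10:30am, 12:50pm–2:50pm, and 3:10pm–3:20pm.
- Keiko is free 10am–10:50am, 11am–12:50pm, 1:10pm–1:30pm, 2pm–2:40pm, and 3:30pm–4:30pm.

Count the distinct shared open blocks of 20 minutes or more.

0

Sofia free within 09:30–16:30: 09:30–13:10, 13:50–14:00, 14:40–14:50.
Jun free within 09:30–16:30: 09:30–10:00, 10:20–11:00, 12:00–12:20, 13:10–15:00.
Sofia ∩ Jun: 09:30–10:00, 10:20–11:00, 12:00–12:20, 13:50–14:00, 14:40–14:50.
Sofia ∩ Jun ∩ Pablo: 09:30–10:00, 10:20–10:30, 13:50–14:00, 14:40–14:50.
Sofia ∩ Jun ∩ Pablo ∩ Keiko: 10:20–10:30.
Windows ≥ 20 min: (none).
That's 0 windows.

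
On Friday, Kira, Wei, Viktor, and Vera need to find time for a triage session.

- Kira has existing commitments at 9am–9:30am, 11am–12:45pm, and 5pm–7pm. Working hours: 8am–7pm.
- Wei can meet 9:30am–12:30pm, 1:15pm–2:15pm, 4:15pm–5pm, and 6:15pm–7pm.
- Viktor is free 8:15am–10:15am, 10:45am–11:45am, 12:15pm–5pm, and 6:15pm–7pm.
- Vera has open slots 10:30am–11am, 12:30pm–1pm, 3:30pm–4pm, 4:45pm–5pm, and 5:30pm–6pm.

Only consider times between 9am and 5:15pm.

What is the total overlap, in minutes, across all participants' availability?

Kira free within 08:00–19:00: 08:00–09:00, 09:30–11:00, 12:45–17:00.
Kira ∩ Wei: 09:30–11:00, 13:15–14:15, 16:15–17:00.
Kira ∩ Wei ∩ Viktor: 09:30–10:15, 10:45–11:00, 13:15–14:15, 16:15–17:00.
Kira ∩ Wei ∩ Viktor ∩ Vera: 10:45–11:00, 16:45–17:00.
Restricted to 09:00–17:15: 10:45–11:00, 16:45–17:00.
Total common minutes: 15 + 15 = 30.

30 minutes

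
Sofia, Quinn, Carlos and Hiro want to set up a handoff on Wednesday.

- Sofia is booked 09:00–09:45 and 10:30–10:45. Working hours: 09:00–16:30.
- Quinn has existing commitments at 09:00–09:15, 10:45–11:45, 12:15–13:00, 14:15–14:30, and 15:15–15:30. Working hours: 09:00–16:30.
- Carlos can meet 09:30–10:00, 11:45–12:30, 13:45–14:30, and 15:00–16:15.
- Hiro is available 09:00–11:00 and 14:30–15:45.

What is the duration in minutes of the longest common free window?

15 minutes

Sofia free within 09:00–16:30: 09:45–10:30, 10:45–16:30.
Quinn free within 09:00–16:30: 09:15–10:45, 11:45–12:15, 13:00–14:15, 14:30–15:15, 15:30–16:30.
Sofia ∩ Quinn: 09:45–10:30, 11:45–12:15, 13:00–14:15, 14:30–15:15, 15:30–16:30.
Sofia ∩ Quinn ∩ Carlos: 09:45–10:00, 11:45–12:15, 13:45–14:15, 15:00–15:15, 15:30–16:15.
Sofia ∩ Quinn ∩ Carlos ∩ Hiro: 09:45–10:00, 15:00–15:15, 15:30–15:45.
Common window lengths: 15, 15, 15 min; longest is 15.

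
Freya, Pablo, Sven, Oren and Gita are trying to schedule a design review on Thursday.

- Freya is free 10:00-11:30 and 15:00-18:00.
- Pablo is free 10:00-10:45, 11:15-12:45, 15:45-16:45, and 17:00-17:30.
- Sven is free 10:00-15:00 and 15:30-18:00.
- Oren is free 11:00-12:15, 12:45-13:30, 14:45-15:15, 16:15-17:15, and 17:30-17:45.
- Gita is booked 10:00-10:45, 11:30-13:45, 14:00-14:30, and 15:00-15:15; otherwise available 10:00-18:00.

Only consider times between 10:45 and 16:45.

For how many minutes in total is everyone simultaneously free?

45 minutes

Gita free within 10:00–18:00: 10:45–11:30, 13:45–14:00, 14:30–15:00, 15:15–18:00.
Freya ∩ Pablo: 10:00–10:45, 11:15–11:30, 15:45–16:45, 17:00–17:30.
Freya ∩ Pablo ∩ Sven: 10:00–10:45, 11:15–11:30, 15:45–16:45, 17:00–17:30.
Freya ∩ Pablo ∩ Sven ∩ Oren: 11:15–11:30, 16:15–16:45, 17:00–17:15.
Freya ∩ Pablo ∩ Sven ∩ Oren ∩ Gita: 11:15–11:30, 16:15–16:45, 17:00–17:15.
Restricted to 10:45–16:45: 11:15–11:30, 16:15–16:45.
Total common minutes: 15 + 30 = 45.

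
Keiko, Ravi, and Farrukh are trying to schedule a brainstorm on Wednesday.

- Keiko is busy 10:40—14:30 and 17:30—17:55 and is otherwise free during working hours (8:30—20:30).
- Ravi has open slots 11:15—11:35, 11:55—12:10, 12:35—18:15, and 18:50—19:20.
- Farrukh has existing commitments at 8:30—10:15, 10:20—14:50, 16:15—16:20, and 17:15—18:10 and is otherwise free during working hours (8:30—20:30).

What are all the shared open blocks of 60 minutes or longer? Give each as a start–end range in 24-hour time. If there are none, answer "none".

Keiko free within 08:30–20:30: 08:30–10:40, 14:30–17:30, 17:55–20:30.
Farrukh free within 08:30–20:30: 10:15–10:20, 14:50–16:15, 16:20–17:15, 18:10–20:30.
Keiko ∩ Ravi: 14:30–17:30, 17:55–18:15, 18:50–19:20.
Keiko ∩ Ravi ∩ Farrukh: 14:50–16:15, 16:20–17:15, 18:10–18:15, 18:50–19:20.
Windows ≥ 60 min: 14:50–16:15.

14:50–16:15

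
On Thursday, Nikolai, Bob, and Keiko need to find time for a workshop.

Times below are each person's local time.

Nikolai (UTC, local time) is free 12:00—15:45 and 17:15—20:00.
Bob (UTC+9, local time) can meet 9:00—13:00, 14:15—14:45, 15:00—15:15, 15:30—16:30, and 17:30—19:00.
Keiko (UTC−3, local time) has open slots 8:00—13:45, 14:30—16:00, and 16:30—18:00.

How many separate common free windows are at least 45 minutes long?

Nikolai → UTC: 12:00–15:45, 17:15–20:00.
Bob → UTC: 00:00–04:00, 05:15–05:45, 06:00–06:15, 06:30–07:30, 08:30–10:00.
Keiko → UTC: 11:00–16:45, 17:30–19:00, 19:30–21:00.
Nikolai ∩ Bob: (none).
Nikolai ∩ Bob ∩ Keiko: (none).
Windows ≥ 45 min: (none).
That's 0 windows.

0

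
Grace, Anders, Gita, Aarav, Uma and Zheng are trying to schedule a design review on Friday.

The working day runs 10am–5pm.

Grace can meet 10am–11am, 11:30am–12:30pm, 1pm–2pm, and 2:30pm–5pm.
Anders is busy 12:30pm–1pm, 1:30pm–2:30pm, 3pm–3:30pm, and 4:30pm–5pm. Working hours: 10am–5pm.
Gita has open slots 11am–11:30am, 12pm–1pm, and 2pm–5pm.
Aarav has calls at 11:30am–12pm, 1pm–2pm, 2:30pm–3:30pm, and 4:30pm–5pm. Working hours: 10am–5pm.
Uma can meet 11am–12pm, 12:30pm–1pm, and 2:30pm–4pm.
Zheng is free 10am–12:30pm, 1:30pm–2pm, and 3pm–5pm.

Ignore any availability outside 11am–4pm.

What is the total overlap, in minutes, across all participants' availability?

Anders free within 10:00–17:00: 10:00–12:30, 13:00–13:30, 14:30–15:00, 15:30–16:30.
Aarav free within 10:00–17:00: 10:00–11:30, 12:00–13:00, 14:00–14:30, 15:30–16:30.
Grace ∩ Anders: 10:00–11:00, 11:30–12:30, 13:00–13:30, 14:30–15:00, 15:30–16:30.
Grace ∩ Anders ∩ Gita: 12:00–12:30, 14:30–15:00, 15:30–16:30.
Grace ∩ Anders ∩ Gita ∩ Aarav: 12:00–12:30, 15:30–16:30.
Grace ∩ Anders ∩ Gita ∩ Aarav ∩ Uma: 15:30–16:00.
Grace ∩ Anders ∩ Gita ∩ Aarav ∩ Uma ∩ Zheng: 15:30–16:00.
Restricted to 11:00–16:00: 15:30–16:00.
Total common minutes: 30.

30 minutes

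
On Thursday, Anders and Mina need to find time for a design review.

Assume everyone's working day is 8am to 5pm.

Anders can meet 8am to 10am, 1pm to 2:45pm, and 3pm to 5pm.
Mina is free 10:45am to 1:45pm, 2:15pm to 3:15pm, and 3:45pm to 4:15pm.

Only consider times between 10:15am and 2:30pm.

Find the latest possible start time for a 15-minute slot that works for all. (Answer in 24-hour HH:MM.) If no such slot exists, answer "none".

Anders ∩ Mina: 13:00–13:45, 14:15–14:45, 15:00–15:15, 15:45–16:15.
Restricted to 10:15–14:30: 13:00–13:45, 14:15–14:30.
Windows ≥ 15 min: 13:00–13:45, 14:15–14:30.
Latest start in the last window 14:15–14:30 is 14:30 − 15 min = 14:15.

14:15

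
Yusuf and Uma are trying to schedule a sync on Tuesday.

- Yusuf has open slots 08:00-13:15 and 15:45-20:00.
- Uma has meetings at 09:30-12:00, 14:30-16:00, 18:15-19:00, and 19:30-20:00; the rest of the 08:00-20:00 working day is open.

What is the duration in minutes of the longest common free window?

Uma free within 08:00–20:00: 08:00–09:30, 12:00–14:30, 16:00–18:15, 19:00–19:30.
Yusuf ∩ Uma: 08:00–09:30, 12:00–13:15, 16:00–18:15, 19:00–19:30.
Common window lengths: 90, 75, 135, 30 min; longest is 135.

135 minutes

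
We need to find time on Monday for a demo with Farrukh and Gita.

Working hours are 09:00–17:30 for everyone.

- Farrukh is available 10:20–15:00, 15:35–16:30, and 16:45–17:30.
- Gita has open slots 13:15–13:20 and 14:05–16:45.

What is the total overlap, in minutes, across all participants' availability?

Farrukh ∩ Gita: 13:15–13:20, 14:05–15:00, 15:35–16:30.
Total common minutes: 5 + 55 + 55 = 115.

115 minutes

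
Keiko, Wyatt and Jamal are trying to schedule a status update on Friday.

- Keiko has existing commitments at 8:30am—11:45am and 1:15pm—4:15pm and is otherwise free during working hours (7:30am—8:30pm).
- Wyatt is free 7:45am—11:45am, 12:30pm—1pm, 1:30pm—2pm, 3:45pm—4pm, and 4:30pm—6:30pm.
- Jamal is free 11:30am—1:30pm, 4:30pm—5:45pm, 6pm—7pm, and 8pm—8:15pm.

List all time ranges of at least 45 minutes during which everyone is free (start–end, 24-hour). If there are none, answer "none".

Keiko free within 07:30–20:30: 07:30–08:30, 11:45–13:15, 16:15–20:30.
Keiko ∩ Wyatt: 07:45–08:30, 12:30–13:00, 16:30–18:30.
Keiko ∩ Wyatt ∩ Jamal: 12:30–13:00, 16:30–17:45, 18:00–18:30.
Windows ≥ 45 min: 16:30–17:45.

16:30–17:45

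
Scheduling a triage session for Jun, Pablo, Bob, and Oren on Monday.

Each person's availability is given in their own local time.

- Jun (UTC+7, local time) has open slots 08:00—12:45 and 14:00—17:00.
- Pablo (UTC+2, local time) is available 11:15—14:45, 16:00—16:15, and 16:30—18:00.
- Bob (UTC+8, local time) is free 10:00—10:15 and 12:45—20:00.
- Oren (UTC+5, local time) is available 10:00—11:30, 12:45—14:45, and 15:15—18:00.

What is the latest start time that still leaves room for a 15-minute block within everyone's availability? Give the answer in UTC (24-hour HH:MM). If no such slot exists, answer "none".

09:30

Jun → UTC: 01:00–05:45, 07:00–10:00.
Pablo → UTC: 09:15–12:45, 14:00–14:15, 14:30–16:00.
Bob → UTC: 02:00–02:15, 04:45–12:00.
Oren → UTC: 05:00–06:30, 07:45–09:45, 10:15–13:00.
Jun ∩ Pablo: 09:15–10:00.
Jun ∩ Pablo ∩ Bob: 09:15–10:00.
Jun ∩ Pablo ∩ Bob ∩ Oren: 09:15–09:45.
Windows ≥ 15 min: 09:15–09:45.
Latest start in the last window 09:15–09:45 is 09:45 − 15 min = 09:30.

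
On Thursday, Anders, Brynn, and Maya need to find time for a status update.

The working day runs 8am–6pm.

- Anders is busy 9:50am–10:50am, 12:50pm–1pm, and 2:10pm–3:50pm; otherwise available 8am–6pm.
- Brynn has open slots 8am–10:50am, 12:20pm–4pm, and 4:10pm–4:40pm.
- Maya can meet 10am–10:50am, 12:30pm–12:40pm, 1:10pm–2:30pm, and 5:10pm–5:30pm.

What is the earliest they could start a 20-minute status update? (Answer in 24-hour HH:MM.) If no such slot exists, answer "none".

Anders free within 08:00–18:00: 08:00–09:50, 10:50–12:50, 13:00–14:10, 15:50–18:00.
Anders ∩ Brynn: 08:00–09:50, 12:20–12:50, 13:00–14:10, 15:50–16:00, 16:10–16:40.
Anders ∩ Brynn ∩ Maya: 12:30–12:40, 13:10–14:10.
Windows ≥ 20 min: 13:10–14:10.
Earliest such window starts at 13:10.

13:10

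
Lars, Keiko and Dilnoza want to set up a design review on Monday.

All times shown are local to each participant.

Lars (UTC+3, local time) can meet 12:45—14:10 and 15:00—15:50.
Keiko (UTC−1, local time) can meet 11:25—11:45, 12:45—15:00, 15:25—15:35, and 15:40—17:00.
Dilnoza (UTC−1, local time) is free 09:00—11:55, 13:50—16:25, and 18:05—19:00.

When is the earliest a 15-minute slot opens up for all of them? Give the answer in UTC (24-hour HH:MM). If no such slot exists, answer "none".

12:25

Lars → UTC: 09:45–11:10, 12:00–12:50.
Keiko → UTC: 12:25–12:45, 13:45–16:00, 16:25–16:35, 16:40–18:00.
Dilnoza → UTC: 10:00–12:55, 14:50–17:25, 19:05–20:00.
Lars ∩ Keiko: 12:25–12:45.
Lars ∩ Keiko ∩ Dilnoza: 12:25–12:45.
Windows ≥ 15 min: 12:25–12:45.
Earliest such window starts at 12:25.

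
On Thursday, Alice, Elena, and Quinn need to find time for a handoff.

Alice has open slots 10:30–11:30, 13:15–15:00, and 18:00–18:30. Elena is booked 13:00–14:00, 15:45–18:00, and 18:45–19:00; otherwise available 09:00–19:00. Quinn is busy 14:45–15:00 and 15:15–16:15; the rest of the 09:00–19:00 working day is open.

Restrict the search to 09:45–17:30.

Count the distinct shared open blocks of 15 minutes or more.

2

Elena free within 09:00–19:00: 09:00–13:00, 14:00–15:45, 18:00–18:45.
Quinn free within 09:00–19:00: 09:00–14:45, 15:00–15:15, 16:15–19:00.
Alice ∩ Elena: 10:30–11:30, 14:00–15:00, 18:00–18:30.
Alice ∩ Elena ∩ Quinn: 10:30–11:30, 14:00–14:45, 18:00–18:30.
Restricted to 09:45–17:30: 10:30–11:30, 14:00–14:45.
Windows ≥ 15 min: 10:30–11:30, 14:00–14:45.
That's 2 windows.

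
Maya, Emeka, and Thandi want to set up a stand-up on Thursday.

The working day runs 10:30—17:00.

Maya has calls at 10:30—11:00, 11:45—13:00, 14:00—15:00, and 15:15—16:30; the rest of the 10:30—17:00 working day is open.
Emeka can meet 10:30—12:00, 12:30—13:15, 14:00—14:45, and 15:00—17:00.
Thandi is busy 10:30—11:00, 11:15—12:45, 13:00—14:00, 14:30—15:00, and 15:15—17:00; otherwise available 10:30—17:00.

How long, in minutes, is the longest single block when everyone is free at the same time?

Maya free within 10:30–17:00: 11:00–11:45, 13:00–14:00, 15:00–15:15, 16:30–17:00.
Thandi free within 10:30–17:00: 11:00–11:15, 12:45–13:00, 14:00–14:30, 15:00–15:15.
Maya ∩ Emeka: 11:00–11:45, 13:00–13:15, 15:00–15:15, 16:30–17:00.
Maya ∩ Emeka ∩ Thandi: 11:00–11:15, 15:00–15:15.
Common window lengths: 15, 15 min; longest is 15.

15 minutes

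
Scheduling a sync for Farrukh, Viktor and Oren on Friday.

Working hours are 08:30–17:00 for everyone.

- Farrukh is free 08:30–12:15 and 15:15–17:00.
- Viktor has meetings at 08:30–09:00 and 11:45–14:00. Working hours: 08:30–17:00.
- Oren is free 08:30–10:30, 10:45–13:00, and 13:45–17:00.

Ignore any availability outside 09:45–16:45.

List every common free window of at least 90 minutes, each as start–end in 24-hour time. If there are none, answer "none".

Viktor free within 08:30–17:00: 09:00–11:45, 14:00–17:00.
Farrukh ∩ Viktor: 09:00–11:45, 15:15–17:00.
Farrukh ∩ Viktor ∩ Oren: 09:00–10:30, 10:45–11:45, 15:15–17:00.
Restricted to 09:45–16:45: 09:45–10:30, 10:45–11:45, 15:15–16:45.
Windows ≥ 90 min: 15:15–16:45.

15:15–16:45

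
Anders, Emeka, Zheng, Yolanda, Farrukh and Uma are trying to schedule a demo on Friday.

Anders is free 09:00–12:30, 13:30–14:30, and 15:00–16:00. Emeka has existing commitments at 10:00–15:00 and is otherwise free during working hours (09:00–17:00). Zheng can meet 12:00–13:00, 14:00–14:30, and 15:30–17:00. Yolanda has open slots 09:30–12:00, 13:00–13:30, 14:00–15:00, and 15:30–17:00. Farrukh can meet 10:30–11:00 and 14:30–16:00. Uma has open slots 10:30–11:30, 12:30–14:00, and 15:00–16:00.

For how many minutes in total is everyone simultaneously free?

30 minutes

Emeka free within 09:00–17:00: 09:00–10:00, 15:00–17:00.
Anders ∩ Emeka: 09:00–10:00, 15:00–16:00.
Anders ∩ Emeka ∩ Zheng: 15:30–16:00.
Anders ∩ Emeka ∩ Zheng ∩ Yolanda: 15:30–16:00.
Anders ∩ Emeka ∩ Zheng ∩ Yolanda ∩ Farrukh: 15:30–16:00.
Anders ∩ Emeka ∩ Zheng ∩ Yolanda ∩ Farrukh ∩ Uma: 15:30–16:00.
Total common minutes: 30.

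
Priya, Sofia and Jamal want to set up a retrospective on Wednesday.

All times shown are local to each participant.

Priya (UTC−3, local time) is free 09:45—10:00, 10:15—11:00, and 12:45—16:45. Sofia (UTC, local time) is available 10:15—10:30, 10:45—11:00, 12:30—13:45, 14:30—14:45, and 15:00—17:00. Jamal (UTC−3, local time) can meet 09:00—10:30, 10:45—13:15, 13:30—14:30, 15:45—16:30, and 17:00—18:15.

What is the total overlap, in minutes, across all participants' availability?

90 minutes

Priya → UTC: 12:45–13:00, 13:15–14:00, 15:45–19:45.
Sofia → UTC: 10:15–10:30, 10:45–11:00, 12:30–13:45, 14:30–14:45, 15:00–17:00.
Jamal → UTC: 12:00–13:30, 13:45–16:15, 16:30–17:30, 18:45–19:30, 20:00–21:15.
Priya ∩ Sofia: 12:45–13:00, 13:15–13:45, 15:45–17:00.
Priya ∩ Sofia ∩ Jamal: 12:45–13:00, 13:15–13:30, 15:45–16:15, 16:30–17:00.
Total common minutes: 15 + 15 + 30 + 30 = 90.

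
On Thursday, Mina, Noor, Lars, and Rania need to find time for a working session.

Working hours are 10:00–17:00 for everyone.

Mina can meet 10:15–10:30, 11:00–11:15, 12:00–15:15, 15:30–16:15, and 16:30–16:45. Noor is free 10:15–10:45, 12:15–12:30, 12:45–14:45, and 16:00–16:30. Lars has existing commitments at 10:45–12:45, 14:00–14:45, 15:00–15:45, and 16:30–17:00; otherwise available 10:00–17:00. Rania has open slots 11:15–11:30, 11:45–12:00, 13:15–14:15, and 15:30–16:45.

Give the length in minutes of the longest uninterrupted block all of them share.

45 minutes

Lars free within 10:00–17:00: 10:00–10:45, 12:45–14:00, 14:45–15:00, 15:45–16:30.
Mina ∩ Noor: 10:15–10:30, 12:15–12:30, 12:45–14:45, 16:00–16:15.
Mina ∩ Noor ∩ Lars: 10:15–10:30, 12:45–14:00, 16:00–16:15.
Mina ∩ Noor ∩ Lars ∩ Rania: 13:15–14:00, 16:00–16:15.
Common window lengths: 45, 15 min; longest is 45.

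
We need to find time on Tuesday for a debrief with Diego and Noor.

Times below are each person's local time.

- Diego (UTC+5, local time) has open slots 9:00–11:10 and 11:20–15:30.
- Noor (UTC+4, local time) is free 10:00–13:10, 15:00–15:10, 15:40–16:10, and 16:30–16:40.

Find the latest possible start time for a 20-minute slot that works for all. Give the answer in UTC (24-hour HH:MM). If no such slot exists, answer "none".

Diego → UTC: 04:00–06:10, 06:20–10:30.
Noor → UTC: 06:00–09:10, 11:00–11:10, 11:40–12:10, 12:30–12:40.
Diego ∩ Noor: 06:00–06:10, 06:20–09:10.
Windows ≥ 20 min: 06:20–09:10.
Latest start in the last window 06:20–09:10 is 09:10 − 20 min = 08:50.

08:50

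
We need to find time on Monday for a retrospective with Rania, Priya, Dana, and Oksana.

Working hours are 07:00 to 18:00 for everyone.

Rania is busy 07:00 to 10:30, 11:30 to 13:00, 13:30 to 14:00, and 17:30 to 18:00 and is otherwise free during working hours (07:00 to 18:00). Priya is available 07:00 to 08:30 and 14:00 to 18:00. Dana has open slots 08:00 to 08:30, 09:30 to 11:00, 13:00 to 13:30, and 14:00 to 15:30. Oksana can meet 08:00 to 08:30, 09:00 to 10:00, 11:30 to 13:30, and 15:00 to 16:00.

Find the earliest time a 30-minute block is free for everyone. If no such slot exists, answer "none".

Rania free within 07:00–18:00: 10:30–11:30, 13:00–13:30, 14:00–17:30.
Rania ∩ Priya: 14:00–17:30.
Rania ∩ Priya ∩ Dana: 14:00–15:30.
Rania ∩ Priya ∩ Dana ∩ Oksana: 15:00–15:30.
Windows ≥ 30 min: 15:00–15:30.
Earliest such window starts at 15:00.

15:00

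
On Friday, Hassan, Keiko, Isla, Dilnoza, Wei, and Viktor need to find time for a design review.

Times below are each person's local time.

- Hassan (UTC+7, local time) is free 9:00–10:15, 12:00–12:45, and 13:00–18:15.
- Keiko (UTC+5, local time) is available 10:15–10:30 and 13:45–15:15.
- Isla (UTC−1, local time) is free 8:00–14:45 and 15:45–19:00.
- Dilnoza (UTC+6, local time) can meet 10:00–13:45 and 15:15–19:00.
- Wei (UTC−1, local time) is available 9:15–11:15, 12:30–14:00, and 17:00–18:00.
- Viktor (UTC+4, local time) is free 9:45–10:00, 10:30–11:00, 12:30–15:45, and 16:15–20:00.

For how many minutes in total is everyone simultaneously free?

0 minutes

Hassan → UTC: 02:00–03:15, 05:00–05:45, 06:00–11:15.
Keiko → UTC: 05:15–05:30, 08:45–10:15.
Isla → UTC: 09:00–15:45, 16:45–20:00.
Dilnoza → UTC: 04:00–07:45, 09:15–13:00.
Wei → UTC: 10:15–12:15, 13:30–15:00, 18:00–19:00.
Viktor → UTC: 05:45–06:00, 06:30–07:00, 08:30–11:45, 12:15–16:00.
Hassan ∩ Keiko: 05:15–05:30, 08:45–10:15.
Hassan ∩ Keiko ∩ Isla: 09:00–10:15.
Hassan ∩ Keiko ∩ Isla ∩ Dilnoza: 09:15–10:15.
Hassan ∩ Keiko ∩ Isla ∩ Dilnoza ∩ Wei: (none).
Hassan ∩ Keiko ∩ Isla ∩ Dilnoza ∩ Wei ∩ Viktor: (none).
Total common minutes: 0.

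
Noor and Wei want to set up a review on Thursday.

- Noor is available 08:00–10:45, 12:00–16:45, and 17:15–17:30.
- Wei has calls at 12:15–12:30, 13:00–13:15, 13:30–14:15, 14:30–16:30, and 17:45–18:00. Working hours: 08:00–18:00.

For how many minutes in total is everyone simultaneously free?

270 minutes

Wei free within 08:00–18:00: 08:00–12:15, 12:30–13:00, 13:15–13:30, 14:15–14:30, 16:30–17:45.
Noor ∩ Wei: 08:00–10:45, 12:00–12:15, 12:30–13:00, 13:15–13:30, 14:15–14:30, 16:30–16:45, 17:15–17:30.
Total common minutes: 165 + 15 + 30 + 15 + 15 + 15 + 15 = 270.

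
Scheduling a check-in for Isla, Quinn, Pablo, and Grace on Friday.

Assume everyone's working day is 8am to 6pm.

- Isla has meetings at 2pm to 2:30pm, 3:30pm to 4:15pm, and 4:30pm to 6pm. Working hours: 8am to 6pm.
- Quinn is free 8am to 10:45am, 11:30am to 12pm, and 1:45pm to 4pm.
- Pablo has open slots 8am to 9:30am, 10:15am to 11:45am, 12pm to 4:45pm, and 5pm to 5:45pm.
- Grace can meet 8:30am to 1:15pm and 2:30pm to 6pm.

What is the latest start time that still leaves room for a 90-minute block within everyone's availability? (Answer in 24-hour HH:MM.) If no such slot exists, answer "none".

none

Isla free within 08:00–18:00: 08:00–14:00, 14:30–15:30, 16:15–16:30.
Isla ∩ Quinn: 08:00–10:45, 11:30–12:00, 13:45–14:00, 14:30–15:30.
Isla ∩ Quinn ∩ Pablo: 08:00–09:30, 10:15–10:45, 11:30–11:45, 13:45–14:00, 14:30–15:30.
Isla ∩ Quinn ∩ Pablo ∩ Grace: 08:30–09:30, 10:15–10:45, 11:30–11:45, 14:30–15:30.
Windows ≥ 90 min: (none).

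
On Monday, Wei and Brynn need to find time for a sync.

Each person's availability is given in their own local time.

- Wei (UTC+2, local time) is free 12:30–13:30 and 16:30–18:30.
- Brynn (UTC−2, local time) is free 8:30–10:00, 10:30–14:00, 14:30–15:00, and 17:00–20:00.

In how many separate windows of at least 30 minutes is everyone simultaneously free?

Wei → UTC: 10:30–11:30, 14:30–16:30.
Brynn → UTC: 10:30–12:00, 12:30–16:00, 16:30–17:00, 19:00–22:00.
Wei ∩ Brynn: 10:30–11:30, 14:30–16:00.
Windows ≥ 30 min: 10:30–11:30, 14:30–16:00.
That's 2 windows.

2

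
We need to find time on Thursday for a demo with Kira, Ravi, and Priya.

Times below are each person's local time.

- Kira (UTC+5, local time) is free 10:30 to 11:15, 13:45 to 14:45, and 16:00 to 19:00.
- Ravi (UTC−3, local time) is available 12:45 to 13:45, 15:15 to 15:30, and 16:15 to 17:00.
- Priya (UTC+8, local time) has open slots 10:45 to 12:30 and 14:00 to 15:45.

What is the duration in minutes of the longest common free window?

0 minutes

Kira → UTC: 05:30–06:15, 08:45–09:45, 11:00–14:00.
Ravi → UTC: 15:45–16:45, 18:15–18:30, 19:15–20:00.
Priya → UTC: 02:45–04:30, 06:00–07:45.
Kira ∩ Ravi: (none).
Kira ∩ Ravi ∩ Priya: (none).
No common window.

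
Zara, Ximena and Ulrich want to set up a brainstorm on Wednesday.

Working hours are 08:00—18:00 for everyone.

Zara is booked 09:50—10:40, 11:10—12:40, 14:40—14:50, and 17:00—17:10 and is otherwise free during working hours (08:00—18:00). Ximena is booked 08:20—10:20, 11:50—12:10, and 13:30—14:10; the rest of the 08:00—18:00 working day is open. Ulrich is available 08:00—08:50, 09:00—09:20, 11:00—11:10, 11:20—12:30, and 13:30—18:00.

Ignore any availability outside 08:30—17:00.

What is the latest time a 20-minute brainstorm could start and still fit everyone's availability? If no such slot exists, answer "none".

Zara free within 08:00–18:00: 08:00–09:50, 10:40–11:10, 12:40–14:40, 14:50–17:00, 17:10–18:00.
Ximena free within 08:00–18:00: 08:00–08:20, 10:20–11:50, 12:10–13:30, 14:10–18:00.
Zara ∩ Ximena: 08:00–08:20, 10:40–11:10, 12:40–13:30, 14:10–14:40, 14:50–17:00, 17:10–18:00.
Zara ∩ Ximena ∩ Ulrich: 08:00–08:20, 11:00–11:10, 14:10–14:40, 14:50–17:00, 17:10–18:00.
Restricted to 08:30–17:00: 11:00–11:10, 14:10–14:40, 14:50–17:00.
Windows ≥ 20 min: 14:10–14:40, 14:50–17:00.
Latest start in the last window 14:50–17:00 is 17:00 − 20 min = 16:40.

16:40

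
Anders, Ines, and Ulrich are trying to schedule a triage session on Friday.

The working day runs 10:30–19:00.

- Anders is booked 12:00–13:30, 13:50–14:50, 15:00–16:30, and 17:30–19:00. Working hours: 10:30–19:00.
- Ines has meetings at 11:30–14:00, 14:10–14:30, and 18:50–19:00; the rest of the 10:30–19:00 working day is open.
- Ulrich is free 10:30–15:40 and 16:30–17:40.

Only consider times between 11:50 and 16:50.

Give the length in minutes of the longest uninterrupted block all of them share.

20 minutes

Anders free within 10:30–19:00: 10:30–12:00, 13:30–13:50, 14:50–15:00, 16:30–17:30.
Ines free within 10:30–19:00: 10:30–11:30, 14:00–14:10, 14:30–18:50.
Anders ∩ Ines: 10:30–11:30, 14:50–15:00, 16:30–17:30.
Anders ∩ Ines ∩ Ulrich: 10:30–11:30, 14:50–15:00, 16:30–17:30.
Restricted to 11:50–16:50: 14:50–15:00, 16:30–16:50.
Common window lengths: 10, 20 min; longest is 20.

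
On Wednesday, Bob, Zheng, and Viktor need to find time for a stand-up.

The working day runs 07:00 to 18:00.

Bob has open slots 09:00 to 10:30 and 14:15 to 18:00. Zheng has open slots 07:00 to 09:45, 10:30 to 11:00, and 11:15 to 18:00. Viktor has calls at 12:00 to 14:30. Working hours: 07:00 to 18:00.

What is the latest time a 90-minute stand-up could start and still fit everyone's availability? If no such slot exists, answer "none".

16:30

Viktor free within 07:00–18:00: 07:00–12:00, 14:30–18:00.
Bob ∩ Zheng: 09:00–09:45, 14:15–18:00.
Bob ∩ Zheng ∩ Viktor: 09:00–09:45, 14:30–18:00.
Windows ≥ 90 min: 14:30–18:00.
Latest start in the last window 14:30–18:00 is 18:00 − 90 min = 16:30.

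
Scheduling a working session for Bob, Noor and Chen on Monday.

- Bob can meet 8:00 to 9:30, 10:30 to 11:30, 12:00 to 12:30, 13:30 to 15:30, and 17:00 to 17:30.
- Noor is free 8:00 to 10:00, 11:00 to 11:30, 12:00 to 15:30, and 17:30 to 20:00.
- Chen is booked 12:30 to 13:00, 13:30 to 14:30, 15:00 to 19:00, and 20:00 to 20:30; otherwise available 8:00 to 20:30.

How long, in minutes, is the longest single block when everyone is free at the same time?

90 minutes

Chen free within 08:00–20:30: 08:00–12:30, 13:00–13:30, 14:30–15:00, 19:00–20:00.
Bob ∩ Noor: 08:00–09:30, 11:00–11:30, 12:00–12:30, 13:30–15:30.
Bob ∩ Noor ∩ Chen: 08:00–09:30, 11:00–11:30, 12:00–12:30, 14:30–15:00.
Common window lengths: 90, 30, 30, 30 min; longest is 90.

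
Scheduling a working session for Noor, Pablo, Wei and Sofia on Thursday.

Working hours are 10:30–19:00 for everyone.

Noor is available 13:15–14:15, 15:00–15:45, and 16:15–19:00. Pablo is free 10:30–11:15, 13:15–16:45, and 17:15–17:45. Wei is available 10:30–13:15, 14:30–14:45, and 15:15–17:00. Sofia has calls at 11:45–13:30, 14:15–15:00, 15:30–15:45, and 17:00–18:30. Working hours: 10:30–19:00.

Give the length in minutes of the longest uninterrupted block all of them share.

30 minutes

Sofia free within 10:30–19:00: 10:30–11:45, 13:30–14:15, 15:00–15:30, 15:45–17:00, 18:30–19:00.
Noor ∩ Pablo: 13:15–14:15, 15:00–15:45, 16:15–16:45, 17:15–17:45.
Noor ∩ Pablo ∩ Wei: 15:15–15:45, 16:15–16:45.
Noor ∩ Pablo ∩ Wei ∩ Sofia: 15:15–15:30, 16:15–16:45.
Common window lengths: 15, 30 min; longest is 30.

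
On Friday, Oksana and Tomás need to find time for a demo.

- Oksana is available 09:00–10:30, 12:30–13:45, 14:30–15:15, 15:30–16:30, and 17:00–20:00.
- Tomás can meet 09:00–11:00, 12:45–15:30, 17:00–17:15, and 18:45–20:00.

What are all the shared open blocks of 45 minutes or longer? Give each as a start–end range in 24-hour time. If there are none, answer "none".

Oksana ∩ Tomás: 09:00–10:30, 12:45–13:45, 14:30–15:15, 17:00–17:15, 18:45–20:00.
Windows ≥ 45 min: 09:00–10:30, 12:45–13:45, 14:30–15:15, 18:45–20:00.

09:00–10:30, 12:45–13:45, 14:30–15:15, 18:45–20:00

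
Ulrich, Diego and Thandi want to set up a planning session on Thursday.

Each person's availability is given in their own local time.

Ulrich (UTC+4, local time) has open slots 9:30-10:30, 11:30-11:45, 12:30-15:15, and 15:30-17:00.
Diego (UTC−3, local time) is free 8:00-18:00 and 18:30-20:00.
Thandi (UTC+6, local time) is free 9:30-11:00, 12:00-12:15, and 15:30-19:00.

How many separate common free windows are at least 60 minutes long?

1

Ulrich → UTC: 05:30–06:30, 07:30–07:45, 08:30–11:15, 11:30–13:00.
Diego → UTC: 11:00–21:00, 21:30–23:00.
Thandi → UTC: 03:30–05:00, 06:00–06:15, 09:30–13:00.
Ulrich ∩ Diego: 11:00–11:15, 11:30–13:00.
Ulrich ∩ Diego ∩ Thandi: 11:00–11:15, 11:30–13:00.
Windows ≥ 60 min: 11:30–13:00.
That's 1 window.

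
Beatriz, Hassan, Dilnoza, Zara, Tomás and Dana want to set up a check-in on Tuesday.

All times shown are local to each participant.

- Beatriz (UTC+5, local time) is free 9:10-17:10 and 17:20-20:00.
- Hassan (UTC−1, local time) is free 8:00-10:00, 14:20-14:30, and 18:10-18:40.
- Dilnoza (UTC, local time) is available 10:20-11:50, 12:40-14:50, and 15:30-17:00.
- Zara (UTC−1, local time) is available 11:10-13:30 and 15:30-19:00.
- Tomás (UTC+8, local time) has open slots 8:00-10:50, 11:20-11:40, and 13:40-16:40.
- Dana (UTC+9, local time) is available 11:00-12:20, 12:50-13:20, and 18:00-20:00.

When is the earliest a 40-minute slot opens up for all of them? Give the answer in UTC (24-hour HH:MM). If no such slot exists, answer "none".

Beatriz → UTC: 04:10–12:10, 12:20–15:00.
Hassan → UTC: 09:00–11:00, 15:20–15:30, 19:10–19:40.
Dilnoza → UTC: 10:20–11:50, 12:40–14:50, 15:30–17:00.
Zara → UTC: 12:10–14:30, 16:30–20:00.
Tomás → UTC: 00:00–02:50, 03:20–03:40, 05:40–08:40.
Dana → UTC: 02:00–03:20, 03:50–04:20, 09:00–11:00.
Beatriz ∩ Hassan: 09:00–11:00.
Beatriz ∩ Hassan ∩ Dilnoza: 10:20–11:00.
Beatriz ∩ Hassan ∩ Dilnoza ∩ Zara: (none).
Beatriz ∩ Hassan ∩ Dilnoza ∩ Zara ∩ Tomás: (none).
Beatriz ∩ Hassan ∩ Dilnoza ∩ Zara ∩ Tomás ∩ Dana: (none).
Windows ≥ 40 min: (none).

none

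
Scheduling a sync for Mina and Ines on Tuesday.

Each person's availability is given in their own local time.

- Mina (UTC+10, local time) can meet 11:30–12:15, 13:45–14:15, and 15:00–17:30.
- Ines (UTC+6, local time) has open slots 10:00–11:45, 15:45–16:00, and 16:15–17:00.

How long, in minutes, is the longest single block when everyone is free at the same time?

45 minutes

Mina → UTC: 01:30–02:15, 03:45–04:15, 05:00–07:30.
Ines → UTC: 04:00–05:45, 09:45–10:00, 10:15–11:00.
Mina ∩ Ines: 04:00–04:15, 05:00–05:45.
Common window lengths: 15, 45 min; longest is 45.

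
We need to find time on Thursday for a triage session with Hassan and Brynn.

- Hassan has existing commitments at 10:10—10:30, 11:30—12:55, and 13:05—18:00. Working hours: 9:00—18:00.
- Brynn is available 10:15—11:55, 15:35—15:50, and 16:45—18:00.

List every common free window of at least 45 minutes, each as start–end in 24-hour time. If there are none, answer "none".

Hassan free within 09:00–18:00: 09:00–10:10, 10:30–11:30, 12:55–13:05.
Hassan ∩ Brynn: 10:30–11:30.
Windows ≥ 45 min: 10:30–11:30.

10:30–11:30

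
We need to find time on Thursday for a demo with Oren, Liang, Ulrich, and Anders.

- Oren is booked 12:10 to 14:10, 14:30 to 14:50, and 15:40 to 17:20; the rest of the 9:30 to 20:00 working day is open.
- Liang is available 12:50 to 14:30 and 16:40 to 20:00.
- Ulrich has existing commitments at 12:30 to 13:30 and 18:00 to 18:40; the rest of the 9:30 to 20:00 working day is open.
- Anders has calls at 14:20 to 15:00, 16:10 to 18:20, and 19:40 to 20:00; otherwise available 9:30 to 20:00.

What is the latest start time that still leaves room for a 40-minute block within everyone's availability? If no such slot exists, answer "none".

Oren free within 09:30–20:00: 09:30–12:10, 14:10–14:30, 14:50–15:40, 17:20–20:00.
Ulrich free within 09:30–20:00: 09:30–12:30, 13:30–18:00, 18:40–20:00.
Anders free within 09:30–20:00: 09:30–14:20, 15:00–16:10, 18:20–19:40.
Oren ∩ Liang: 14:10–14:30, 17:20–20:00.
Oren ∩ Liang ∩ Ulrich: 14:10–14:30, 17:20–18:00, 18:40–20:00.
Oren ∩ Liang ∩ Ulrich ∩ Anders: 14:10–14:20, 18:40–19:40.
Windows ≥ 40 min: 18:40–19:40.
Latest start in the last window 18:40–19:40 is 19:40 − 40 min = 19:00.

19:00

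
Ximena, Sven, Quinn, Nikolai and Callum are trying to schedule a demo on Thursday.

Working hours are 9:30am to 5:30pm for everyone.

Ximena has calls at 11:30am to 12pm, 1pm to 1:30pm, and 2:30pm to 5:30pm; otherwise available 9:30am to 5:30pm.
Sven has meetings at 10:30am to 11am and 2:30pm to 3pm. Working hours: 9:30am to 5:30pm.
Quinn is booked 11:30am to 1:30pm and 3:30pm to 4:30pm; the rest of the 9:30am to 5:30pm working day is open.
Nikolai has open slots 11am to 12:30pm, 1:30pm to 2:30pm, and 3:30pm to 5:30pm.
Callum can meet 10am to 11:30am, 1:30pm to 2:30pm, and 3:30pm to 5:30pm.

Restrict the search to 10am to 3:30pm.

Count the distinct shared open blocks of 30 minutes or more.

2

Ximena free within 09:30–17:30: 09:30–11:30, 12:00–13:00, 13:30–14:30.
Sven free within 09:30–17:30: 09:30–10:30, 11:00–14:30, 15:00–17:30.
Quinn free within 09:30–17:30: 09:30–11:30, 13:30–15:30, 16:30–17:30.
Ximena ∩ Sven: 09:30–10:30, 11:00–11:30, 12:00–13:00, 13:30–14:30.
Ximena ∩ Sven ∩ Quinn: 09:30–10:30, 11:00–11:30, 13:30–14:30.
Ximena ∩ Sven ∩ Quinn ∩ Nikolai: 11:00–11:30, 13:30–14:30.
Ximena ∩ Sven ∩ Quinn ∩ Nikolai ∩ Callum: 11:00–11:30, 13:30–14:30.
Restricted to 10:00–15:30: 11:00–11:30, 13:30–14:30.
Windows ≥ 30 min: 11:00–11:30, 13:30–14:30.
That's 2 windows.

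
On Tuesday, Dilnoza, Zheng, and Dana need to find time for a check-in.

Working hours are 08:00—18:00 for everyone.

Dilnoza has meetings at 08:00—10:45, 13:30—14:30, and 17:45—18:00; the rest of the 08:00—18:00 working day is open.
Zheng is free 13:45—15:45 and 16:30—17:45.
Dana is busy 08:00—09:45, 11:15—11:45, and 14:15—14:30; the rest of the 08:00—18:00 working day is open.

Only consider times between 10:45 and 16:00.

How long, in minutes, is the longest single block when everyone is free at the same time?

75 minutes

Dilnoza free within 08:00–18:00: 10:45–13:30, 14:30–17:45.
Dana free within 08:00–18:00: 09:45–11:15, 11:45–14:15, 14:30–18:00.
Dilnoza ∩ Zheng: 14:30–15:45, 16:30–17:45.
Dilnoza ∩ Zheng ∩ Dana: 14:30–15:45, 16:30–17:45.
Restricted to 10:45–16:00: 14:30–15:45.
Single common window of 75 minutes.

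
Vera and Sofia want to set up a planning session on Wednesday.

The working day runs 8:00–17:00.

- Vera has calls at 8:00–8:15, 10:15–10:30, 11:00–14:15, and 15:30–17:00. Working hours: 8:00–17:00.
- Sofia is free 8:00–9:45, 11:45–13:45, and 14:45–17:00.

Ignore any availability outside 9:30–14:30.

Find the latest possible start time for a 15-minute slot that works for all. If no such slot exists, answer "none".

Vera free within 08:00–17:00: 08:15–10:15, 10:30–11:00, 14:15–15:30.
Vera ∩ Sofia: 08:15–09:45, 14:45–15:30.
Restricted to 09:30–14:30: 09:30–09:45.
Windows ≥ 15 min: 09:30–09:45.
Latest start in the last window 09:30–09:45 is 09:45 − 15 min = 09:30.

09:30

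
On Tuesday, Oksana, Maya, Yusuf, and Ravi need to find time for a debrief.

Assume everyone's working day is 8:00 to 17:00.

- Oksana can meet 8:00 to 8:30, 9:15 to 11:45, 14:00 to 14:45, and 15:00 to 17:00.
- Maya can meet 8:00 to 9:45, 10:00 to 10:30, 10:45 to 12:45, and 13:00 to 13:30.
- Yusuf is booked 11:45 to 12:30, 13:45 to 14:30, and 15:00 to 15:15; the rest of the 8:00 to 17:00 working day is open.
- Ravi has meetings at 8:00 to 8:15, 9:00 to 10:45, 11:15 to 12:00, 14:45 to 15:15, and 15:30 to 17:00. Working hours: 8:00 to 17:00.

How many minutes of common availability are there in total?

45 minutes

Yusuf free within 08:00–17:00: 08:00–11:45, 12:30–13:45, 14:30–15:00, 15:15–17:00.
Ravi free within 08:00–17:00: 08:15–09:00, 10:45–11:15, 12:00–14:45, 15:15–15:30.
Oksana ∩ Maya: 08:00–08:30, 09:15–09:45, 10:00–10:30, 10:45–11:45.
Oksana ∩ Maya ∩ Yusuf: 08:00–08:30, 09:15–09:45, 10:00–10:30, 10:45–11:45.
Oksana ∩ Maya ∩ Yusuf ∩ Ravi: 08:15–08:30, 10:45–11:15.
Total common minutes: 15 + 30 = 45.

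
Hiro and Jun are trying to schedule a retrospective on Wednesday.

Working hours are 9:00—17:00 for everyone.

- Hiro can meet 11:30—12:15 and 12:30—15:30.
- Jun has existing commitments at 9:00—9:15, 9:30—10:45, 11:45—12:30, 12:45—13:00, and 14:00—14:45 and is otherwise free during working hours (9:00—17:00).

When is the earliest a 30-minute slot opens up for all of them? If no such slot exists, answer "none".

Jun free within 09:00–17:00: 09:15–09:30, 10:45–11:45, 12:30–12:45, 13:00–14:00, 14:45–17:00.
Hiro ∩ Jun: 11:30–11:45, 12:30–12:45, 13:00–14:00, 14:45–15:30.
Windows ≥ 30 min: 13:00–14:00, 14:45–15:30.
Earliest such window starts at 13:00.

13:00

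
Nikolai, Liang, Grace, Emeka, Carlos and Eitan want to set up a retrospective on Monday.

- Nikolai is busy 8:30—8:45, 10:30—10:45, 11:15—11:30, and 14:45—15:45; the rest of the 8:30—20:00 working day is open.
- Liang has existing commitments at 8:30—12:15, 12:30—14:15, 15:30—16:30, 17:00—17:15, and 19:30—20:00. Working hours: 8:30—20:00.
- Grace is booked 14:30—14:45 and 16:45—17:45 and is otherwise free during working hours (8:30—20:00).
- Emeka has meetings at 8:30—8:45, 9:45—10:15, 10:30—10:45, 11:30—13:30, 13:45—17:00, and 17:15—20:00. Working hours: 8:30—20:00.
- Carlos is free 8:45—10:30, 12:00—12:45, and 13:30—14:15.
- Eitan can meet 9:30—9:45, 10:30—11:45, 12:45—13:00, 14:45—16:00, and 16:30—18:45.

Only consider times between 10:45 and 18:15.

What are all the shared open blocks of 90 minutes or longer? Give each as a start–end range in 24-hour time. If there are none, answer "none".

none

Nikolai free within 08:30–20:00: 08:45–10:30, 10:45–11:15, 11:30–14:45, 15:45–20:00.
Liang free within 08:30–20:00: 12:15–12:30, 14:15–15:30, 16:30–17:00, 17:15–19:30.
Grace free within 08:30–20:00: 08:30–14:30, 14:45–16:45, 17:45–20:00.
Emeka free within 08:30–20:00: 08:45–09:45, 10:15–10:30, 10:45–11:30, 13:30–13:45, 17:00–17:15.
Nikolai ∩ Liang: 12:15–12:30, 14:15–14:45, 16:30–17:00, 17:15–19:30.
Nikolai ∩ Liang ∩ Grace: 12:15–12:30, 14:15–14:30, 16:30–16:45, 17:45–19:30.
Nikolai ∩ Liang ∩ Grace ∩ Emeka: (none).
Nikolai ∩ Liang ∩ Grace ∩ Emeka ∩ Carlos: (none).
Nikolai ∩ Liang ∩ Grace ∩ Emeka ∩ Carlos ∩ Eitan: (none).
Restricted to 10:45–18:15: (none).
Windows ≥ 90 min: (none).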